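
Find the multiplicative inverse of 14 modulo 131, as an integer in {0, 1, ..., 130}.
14^(−1) ≡ 103 (mod 131)

Apply the extended Euclidean algorithm to (131, 14), tracking rows (r, s, t) with s·131 + t·14 = r. Each division r_prev = q·r_cur + r_new produces the new row as (previous row) − q·(current row):
  row A: (131, 1, 0)   [1·131 + 0·14 = 131]
  row B: (14, 0, 1)   [0·131 + 1·14 = 14]
  131 = 9·14 + 5   → row C = row A − 9·row B = (5, 1, −9)   [check: 1·131 − 9·14 = 5]
  14 = 2·5 + 4   → row D = row B − 2·row C = (4, −2, 19)   [check: −2·131 + 19·14 = 4]
  5 = 1·4 + 1   → row E = row C − 1·row D = (1, 3, −28)   [check: 3·131 − 28·14 = 1]
  4 = 4·1 + 0   → remainder 0, stop. gcd = 1 (last nonzero row E).
The gcd is 1, so 14 is invertible mod 131. The last nonzero row gives 3·131 − 28·14 = 1, so t = −28. So 14^(−1) ≡ −28 ≡ 103 (mod 131). Verify: 14 · 103 = 1442 ≡ 1 (mod 131). ✓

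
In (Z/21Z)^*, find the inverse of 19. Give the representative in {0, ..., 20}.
Apply the extended Euclidean algorithm to (21, 19), tracking rows (r, s, t) with s·21 + t·19 = r. Each division r_prev = q·r_cur + r_new produces the new row as (previous row) − q·(current row):
  row A: (21, 1, 0)   [1·21 + 0·19 = 21]
  row B: (19, 0, 1)   [0·21 + 1·19 = 19]
  21 = 1·19 + 2   → row C = row A − 1·row B = (2, 1, −1)   [check: 1·21 − 1·19 = 2]
  19 = 9·2 + 1   → row D = row B − 9·row C = (1, −9, 10)   [check: −9·21 + 10·19 = 1]
  2 = 2·1 + 0   → remainder 0, stop. gcd = 1 (last nonzero row D).
The gcd is 1, so 19 is invertible mod 21. The last nonzero row gives −9·21 + 10·19 = 1, so t = 10. So 19^(−1) ≡ 10 (mod 21). Verify: 19 · 10 = 190 ≡ 1 (mod 21). ✓

Final answer: 19^(−1) ≡ 10 (mod 21)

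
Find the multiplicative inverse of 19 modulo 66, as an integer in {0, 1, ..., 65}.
Apply the extended Euclidean algorithm to (66, 19), tracking rows (r, s, t) with s·66 + t·19 = r. Each division r_prev = q·r_cur + r_new produces the new row as (previous row) − q·(current row):
  row A: (66, 1, 0)   [1·66 + 0·19 = 66]
  row B: (19, 0, 1)   [0·66 + 1·19 = 19]
  66 = 3·19 + 9   → row C = row A − 3·row B = (9, 1, −3)   [check: 1·66 − 3·19 = 9]
  19 = 2·9 + 1   → row D = row B − 2·row C = (1, −2, 7)   [check: −2·66 + 7·19 = 1]
  9 = 9·1 + 0   → remainder 0, stop. gcd = 1 (last nonzero row D).
The gcd is 1, so 19 is invertible mod 66. The last nonzero row gives −2·66 + 7·19 = 1, so t = 7. So 19^(−1) ≡ 7 (mod 66). Verify: 19 · 7 = 133 ≡ 1 (mod 66). ✓

Final answer: 19^(−1) ≡ 7 (mod 66)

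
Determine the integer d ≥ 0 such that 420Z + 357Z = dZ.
In the PID Z, (a, b) is generated by gcd(a, b). Compute gcd(420, 357) with the extended Euclidean algorithm, tracking rows (r, s, t) with s·420 + t·357 = r:
  row A: (420, 1, 0)   [1·420 + 0·357 = 420]
  row B: (357, 0, 1)   [0·420 + 1·357 = 357]
  420 = 1·357 + 63   → row C = row A − 1·row B = (63, 1, −1)   [check: 1·420 − 1·357 = 63]
  357 = 5·63 + 42   → row D = row B − 5·row C = (42, −5, 6)   [check: −5·420 + 6·357 = 42]
  63 = 1·42 + 21   → row E = row C − 1·row D = (21, 6, −7)   [check: 6·420 − 7·357 = 21]
  42 = 2·21 + 0   → remainder 0, stop. gcd = 21 (last nonzero row E).
So gcd(420, 357) = 21, with Bézout identity 6·420 − 7·357 = 21. Containment (⊇): the Bézout identity exhibits 21 as an element of (420, 357), giving (21) ⊆ (420, 357). Containment (⊆): since 21 | 420 and 21 | 357 (420 = 21·20, 357 = 21·17), every Z-linear combination of 420 and 357 is divisible by 21, so (420, 357) ⊆ (21). Therefore (420, 357) = (21), d = 21.

Final answer: (420, 357) = (21); d = 21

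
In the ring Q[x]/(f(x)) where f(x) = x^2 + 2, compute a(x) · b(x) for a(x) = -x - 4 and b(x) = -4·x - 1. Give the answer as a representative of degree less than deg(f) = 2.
a · b ≡ 17·x - 4 (mod f(x))

First multiply in Q[x] without reducing: a · b = 4·x^2 + 17·x + 4. Now divide by f(x) = x^2 + 2, eliminating the leading term at each step:
  leading term 4·x^2: subtract (4)·f(x) = 4·x^2 + 8, leaving 17·x - 4
The degree is now < 2, so this is the remainder. Hence a · b ≡ 17·x - 4 in Q[x]/(f).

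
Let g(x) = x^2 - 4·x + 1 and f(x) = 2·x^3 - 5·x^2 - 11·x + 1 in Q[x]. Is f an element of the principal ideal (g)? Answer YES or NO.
NO

In Q[x] the ideal (g) consists of all multiples of g, so f ∈ (g) iff g | f, i.e. iff the remainder of f on division by g is 0. Divide f by g (g is monic, so eliminate the leading term of the running remainder at each step):
  leading term 2·x^3: subtract (2·x)·g(x) = 2·x^3 - 8·x^2 + 2·x, leaving 3·x^2 - 13·x + 1
  leading term 3·x^2: subtract (3)·g(x) = 3·x^2 - 12·x + 3, leaving -x - 2
The remainder r(x) = -x - 2 ≠ 0 (and deg r < deg g), so g ∤ f, i.e. f ∉ (g).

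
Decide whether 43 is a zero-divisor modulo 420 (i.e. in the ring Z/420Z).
gcd(43, 420) = 1, so 43 is a unit in Z/420Z (it has a multiplicative inverse). A unit cannot be a zero-divisor: if 43·b ≡ 0 then multiplying both sides by 43^(−1) gives b ≡ 0. So 43 is not a zero-divisor.

Final answer: NO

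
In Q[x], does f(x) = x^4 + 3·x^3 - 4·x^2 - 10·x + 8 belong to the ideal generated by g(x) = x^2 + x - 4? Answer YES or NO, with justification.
YES

In Q[x] the ideal (g) consists of all multiples of g, so f ∈ (g) iff g | f, i.e. iff the remainder of f on division by g is 0. Divide f by g (g is monic, so eliminate the leading term of the running remainder at each step):
  leading term x^4: subtract (x^2)·g(x) = x^4 + x^3 - 4·x^2, leaving 2·x^3 - 10·x + 8
  leading term 2·x^3: subtract (2·x)·g(x) = 2·x^3 + 2·x^2 - 8·x, leaving -2·x^2 - 2·x + 8
  leading term -2·x^2: subtract (-2)·g(x) = -2·x^2 - 2·x + 8, leaving 0
The remainder is 0, so f(x) = g(x) · h(x) with h(x) = x^2 + 2·x - 2. Hence g | f, i.e. f ∈ (g).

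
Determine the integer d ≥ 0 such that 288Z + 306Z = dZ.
In the PID Z, (a, b) is generated by gcd(a, b). Compute gcd(306, 288) with the extended Euclidean algorithm, tracking rows (r, s, t) with s·306 + t·288 = r:
  row A: (306, 1, 0)   [1·306 + 0·288 = 306]
  row B: (288, 0, 1)   [0·306 + 1·288 = 288]
  306 = 1·288 + 18   → row C = row A − 1·row B = (18, 1, −1)   [check: 1·306 − 1·288 = 18]
  288 = 16·18 + 0   → remainder 0, stop. gcd = 18 (last nonzero row C).
So gcd(288, 306) = 18, with Bézout identity 1·306 − 1·288 = 18. Containment (⊇): the Bézout identity exhibits 18 as an element of (288, 306), giving (18) ⊆ (288, 306). Containment (⊆): since 18 | 288 and 18 | 306 (288 = 18·16, 306 = 18·17), every Z-linear combination of 288 and 306 is divisible by 18, so (288, 306) ⊆ (18). Therefore (288, 306) = (18), d = 18.

Final answer: (288, 306) = (18); d = 18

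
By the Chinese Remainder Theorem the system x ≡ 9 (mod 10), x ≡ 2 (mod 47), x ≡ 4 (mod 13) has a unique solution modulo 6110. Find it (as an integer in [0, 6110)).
The moduli 10, 47, 13 are pairwise coprime, so by the CRT there is a unique solution mod 10·47·13 = 6110.
Solve by successive substitution. Start with x ≡ 9 (mod 10).
  Combine with x ≡ 2 (mod 47): write x = 9 + 10·t and require 9 + 10·t ≡ 2 (mod 47), i.e. 10·t ≡ 2 − 9 ≡ 40 (mod 47). Since 10^(−1) ≡ 33 (mod 47), t ≡ 33·40 ≡ 4 (mod 47). So x ≡ 9 + 10·4 = 49 (mod 470).
  Combine with x ≡ 4 (mod 13): write x = 49 + 470·t and require 49 + 470·t ≡ 4 (mod 13), i.e. 470·t ≡ 4 − 49 ≡ 7 (mod 13). Since 470^(−1) ≡ 7 (mod 13) (470 ≡ 2 (mod 13)), t ≡ 7·7 ≡ 10 (mod 13). So x ≡ 49 + 470·10 = 4749 (mod 6110).
Unique solution in [0, 6110): x = 4749.

Final answer: x ≡ 4749 (mod 6110); the representative in [0, 6110) is 4749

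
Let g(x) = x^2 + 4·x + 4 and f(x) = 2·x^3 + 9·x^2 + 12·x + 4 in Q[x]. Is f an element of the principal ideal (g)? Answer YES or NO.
YES

In Q[x] the ideal (g) consists of all multiples of g, so f ∈ (g) iff g | f, i.e. iff the remainder of f on division by g is 0. Divide f by g (g is monic, so eliminate the leading term of the running remainder at each step):
  leading term 2·x^3: subtract (2·x)·g(x) = 2·x^3 + 8·x^2 + 8·x, leaving x^2 + 4·x + 4
  leading term x^2: subtract (1)·g(x) = x^2 + 4·x + 4, leaving 0
The remainder is 0, so f(x) = g(x) · h(x) with h(x) = 2·x + 1. Hence g | f, i.e. f ∈ (g).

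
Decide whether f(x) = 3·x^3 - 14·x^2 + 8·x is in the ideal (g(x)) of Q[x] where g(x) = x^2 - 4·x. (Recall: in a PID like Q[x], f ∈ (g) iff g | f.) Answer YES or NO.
In Q[x] the ideal (g) consists of all multiples of g, so f ∈ (g) iff g | f, i.e. iff the remainder of f on division by g is 0. Divide f by g (g is monic, so eliminate the leading term of the running remainder at each step):
  leading term 3·x^3: subtract (3·x)·g(x) = 3·x^3 - 12·x^2, leaving -2·x^2 + 8·x
  leading term -2·x^2: subtract (-2)·g(x) = -2·x^2 + 8·x, leaving 0
The remainder is 0, so f(x) = g(x) · h(x) with h(x) = 3·x - 2. Hence g | f, i.e. f ∈ (g).

Final answer: YES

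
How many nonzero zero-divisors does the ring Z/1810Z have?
In Z/1810Z each nonzero element is either a unit (gcd with 1810 is 1) or a zero-divisor (gcd > 1). The number of units is φ(1810): factorise 1810 = 2 · 5 · 181, so φ(1810) = (2 − 1) · (5 − 1) · (181 − 1) = 1 · 4 · 180 = 720. The nonzero elements number 1810 − 1 = 1809. Hence the nonzero zero-divisors number 1809 − 720 = 1089.

Final answer: Z/1810Z has 1089 nonzero zero-divisors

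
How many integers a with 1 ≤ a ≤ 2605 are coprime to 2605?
The number of a ∈ {1, ..., 2605} with gcd(a, 2605) = 1 is by definition Euler's totient φ(2605). φ is multiplicative, with φ(p^e) = p^e − p^(e−1). Factorise 2605 = 5 · 521. Then
  φ(2605) = (5 − 1) · (521 − 1) = 4 · 520 = 2080.
So there are 2080 such integers.

Final answer: 2080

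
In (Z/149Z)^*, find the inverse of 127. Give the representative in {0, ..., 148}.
127^(−1) ≡ 88 (mod 149)

Apply the extended Euclidean algorithm to (149, 127), tracking rows (r, s, t) with s·149 + t·127 = r. Each division r_prev = q·r_cur + r_new produces the new row as (previous row) − q·(current row):
  row A: (149, 1, 0)   [1·149 + 0·127 = 149]
  row B: (127, 0, 1)   [0·149 + 1·127 = 127]
  149 = 1·127 + 22   → row C = row A − 1·row B = (22, 1, −1)   [check: 1·149 − 1·127 = 22]
  127 = 5·22 + 17   → row D = row B − 5·row C = (17, −5, 6)   [check: −5·149 + 6·127 = 17]
  22 = 1·17 + 5   → row E = row C − 1·row D = (5, 6, −7)   [check: 6·149 − 7·127 = 5]
  17 = 3·5 + 2   → row F = row D − 3·row E = (2, −23, 27)   [check: −23·149 + 27·127 = 2]
  5 = 2·2 + 1   → row G = row E − 2·row F = (1, 52, −61)   [check: 52·149 − 61·127 = 1]
  2 = 2·1 + 0   → remainder 0, stop. gcd = 1 (last nonzero row G).
The gcd is 1, so 127 is invertible mod 149. The last nonzero row gives 52·149 − 61·127 = 1, so t = −61. So 127^(−1) ≡ −61 ≡ 88 (mod 149). Verify: 127 · 88 = 11176 ≡ 1 (mod 149). ✓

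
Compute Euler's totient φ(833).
φ is multiplicative, with φ(p^e) = p^e − p^(e−1). Factorise 833 = 7^2 · 17. Then
  φ(833) = (7^2 − 7^1) · (17 − 1) = 42 · 16 = 672.

Final answer: φ(833) = 672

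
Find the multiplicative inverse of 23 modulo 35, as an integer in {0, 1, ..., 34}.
Apply the extended Euclidean algorithm to (35, 23), tracking rows (r, s, t) with s·35 + t·23 = r. Each division r_prev = q·r_cur + r_new produces the new row as (previous row) − q·(current row):
  row A: (35, 1, 0)   [1·35 + 0·23 = 35]
  row B: (23, 0, 1)   [0·35 + 1·23 = 23]
  35 = 1·23 + 12   → row C = row A − 1·row B = (12, 1, −1)   [check: 1·35 − 1·23 = 12]
  23 = 1·12 + 11   → row D = row B − 1·row C = (11, −1, 2)   [check: −1·35 + 2·23 = 11]
  12 = 1·11 + 1   → row E = row C − 1·row D = (1, 2, −3)   [check: 2·35 − 3·23 = 1]
  11 = 11·1 + 0   → remainder 0, stop. gcd = 1 (last nonzero row E).
The gcd is 1, so 23 is invertible mod 35. The last nonzero row gives 2·35 − 3·23 = 1, so t = −3. So 23^(−1) ≡ −3 ≡ 32 (mod 35). Verify: 23 · 32 = 736 ≡ 1 (mod 35). ✓

Final answer: 23^(−1) ≡ 32 (mod 35)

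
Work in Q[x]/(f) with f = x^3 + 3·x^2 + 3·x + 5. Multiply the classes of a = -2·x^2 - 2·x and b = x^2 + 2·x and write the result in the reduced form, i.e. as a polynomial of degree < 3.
First multiply in Q[x] without reducing: a · b = -2·x^4 - 6·x^3 - 4·x^2. Now divide by f(x) = x^3 + 3·x^2 + 3·x + 5, eliminating the leading term at each step:
  leading term -2·x^4: subtract (-2·x)·f(x) = -2·x^4 - 6·x^3 - 6·x^2 - 10·x, leaving 2·x^2 + 10·x
The degree is now < 3, so this is the remainder. Hence a · b ≡ 2·x^2 + 10·x in Q[x]/(f).

Final answer: a · b ≡ 2·x^2 + 10·x (mod f(x))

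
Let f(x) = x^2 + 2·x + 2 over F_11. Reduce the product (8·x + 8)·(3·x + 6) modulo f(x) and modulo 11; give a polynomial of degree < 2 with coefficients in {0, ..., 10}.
a · b ≡ 2·x (mod f(x))

Multiply as integer polynomials: a · b = 24·x^2 + 72·x + 48. Reducing coefficients mod 11: a · b ≡ 2·x^2 + 6·x + 4. Now divide by f(x) = x^2 + 2·x + 2 in F_11[x], eliminating the leading term at each step:
  leading term 2·x^2: subtract (2)·f(x) = 2·x^2 + 4·x + 4, leaving 2·x (coefficients mod 11)
The degree is now < 2, so this is the remainder. Hence a · b ≡ 2·x in F_11[x]/(f).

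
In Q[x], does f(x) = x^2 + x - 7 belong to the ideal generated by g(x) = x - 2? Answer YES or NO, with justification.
NO

In Q[x] the ideal (g) consists of all multiples of g, so f ∈ (g) iff g | f, i.e. iff the remainder of f on division by g is 0. Divide f by g (g is monic, so eliminate the leading term of the running remainder at each step):
  leading term x^2: subtract (x)·g(x) = x^2 - 2·x, leaving 3·x - 7
  leading term 3·x: subtract (3)·g(x) = 3·x - 6, leaving -1
The remainder r(x) = -1 ≠ 0 (and deg r < deg g), so g ∤ f, i.e. f ∉ (g).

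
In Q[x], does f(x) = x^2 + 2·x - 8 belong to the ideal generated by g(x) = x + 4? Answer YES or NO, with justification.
YES

In Q[x] the ideal (g) consists of all multiples of g, so f ∈ (g) iff g | f, i.e. iff the remainder of f on division by g is 0. Divide f by g (g is monic, so eliminate the leading term of the running remainder at each step):
  leading term x^2: subtract (x)·g(x) = x^2 + 4·x, leaving -2·x - 8
  leading term -2·x: subtract (-2)·g(x) = -2·x - 8, leaving 0
The remainder is 0, so f(x) = g(x) · h(x) with h(x) = x - 2. Hence g | f, i.e. f ∈ (g).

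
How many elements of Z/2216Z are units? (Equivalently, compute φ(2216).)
Z/2216Z has φ(2216) = 1104 units

An element a ∈ Z/2216Z is a unit iff gcd(a, 2216) = 1, so the number of units is φ(2216). φ is multiplicative, with φ(p^e) = p^e − p^(e−1). Factorise 2216 = 2^3 · 277. Then
  φ(2216) = (2^3 − 2^2) · (277 − 1) = 4 · 276 = 1104.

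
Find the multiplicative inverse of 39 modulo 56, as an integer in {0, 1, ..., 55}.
39^(−1) ≡ 23 (mod 56)

Apply the extended Euclidean algorithm to (56, 39), tracking rows (r, s, t) with s·56 + t·39 = r. Each division r_prev = q·r_cur + r_new produces the new row as (previous row) − q·(current row):
  row A: (56, 1, 0)   [1·56 + 0·39 = 56]
  row B: (39, 0, 1)   [0·56 + 1·39 = 39]
  56 = 1·39 + 17   → row C = row A − 1·row B = (17, 1, −1)   [check: 1·56 − 1·39 = 17]
  39 = 2·17 + 5   → row D = row B − 2·row C = (5, −2, 3)   [check: −2·56 + 3·39 = 5]
  17 = 3·5 + 2   → row E = row C − 3·row D = (2, 7, −10)   [check: 7·56 − 10·39 = 2]
  5 = 2·2 + 1   → row F = row D − 2·row E = (1, −16, 23)   [check: −16·56 + 23·39 = 1]
  2 = 2·1 + 0   → remainder 0, stop. gcd = 1 (last nonzero row F).
The gcd is 1, so 39 is invertible mod 56. The last nonzero row gives −16·56 + 23·39 = 1, so t = 23. So 39^(−1) ≡ 23 (mod 56). Verify: 39 · 23 = 897 ≡ 1 (mod 56). ✓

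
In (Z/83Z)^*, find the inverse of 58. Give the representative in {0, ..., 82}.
Apply the extended Euclidean algorithm to (83, 58), tracking rows (r, s, t) with s·83 + t·58 = r. Each division r_prev = q·r_cur + r_new produces the new row as (previous row) − q·(current row):
  row A: (83, 1, 0)   [1·83 + 0·58 = 83]
  row B: (58, 0, 1)   [0·83 + 1·58 = 58]
  83 = 1·58 + 25   → row C = row A − 1·row B = (25, 1, −1)   [check: 1·83 − 1·58 = 25]
  58 = 2·25 + 8   → row D = row B − 2·row C = (8, −2, 3)   [check: −2·83 + 3·58 = 8]
  25 = 3·8 + 1   → row E = row C − 3·row D = (1, 7, −10)   [check: 7·83 − 10·58 = 1]
  8 = 8·1 + 0   → remainder 0, stop. gcd = 1 (last nonzero row E).
The gcd is 1, so 58 is invertible mod 83. The last nonzero row gives 7·83 − 10·58 = 1, so t = −10. So 58^(−1) ≡ −10 ≡ 73 (mod 83). Verify: 58 · 73 = 4234 ≡ 1 (mod 83). ✓

Final answer: 58^(−1) ≡ 73 (mod 83)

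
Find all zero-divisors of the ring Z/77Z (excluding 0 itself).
nonzero zero-divisors of Z/77Z = {7, 11, 14, 21, 22, 28, 33, 35, 42, 44, 49, 55, 56, 63, 66, 70}

An element a ∈ Z/77Z (with a ≠ 0) is a zero-divisor iff gcd(a, 77) > 1 (because a is a unit precisely when gcd(a, n) = 1, and in Z/nZ every nonzero, non-unit element is a zero-divisor). Scan a = 1, ..., 76 and keep those with gcd(a, 77) > 1:
  gcd(7, 77) = 7, gcd(11, 77) = 11, gcd(14, 77) = 7, gcd(21, 77) = 7, gcd(22, 77) = 11, gcd(28, 77) = 7, gcd(33, 77) = 11, gcd(35, 77) = 7, gcd(42, 77) = 7, gcd(44, 77) = 11, gcd(49, 77) = 7, gcd(55, 77) = 11, gcd(56, 77) = 7, gcd(63, 77) = 7, gcd(66, 77) = 11, gcd(70, 77) = 7.
All other a ∈ {1, ..., 76} have gcd(a, 77) = 1 and are units. So the nonzero zero-divisors are exactly the 16 values of a appearing in this scan.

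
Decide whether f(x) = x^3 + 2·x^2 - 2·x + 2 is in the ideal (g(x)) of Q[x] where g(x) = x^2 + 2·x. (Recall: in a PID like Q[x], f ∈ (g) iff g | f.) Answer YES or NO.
In Q[x] the ideal (g) consists of all multiples of g, so f ∈ (g) iff g | f, i.e. iff the remainder of f on division by g is 0. Divide f by g (g is monic, so eliminate the leading term of the running remainder at each step):
  leading term x^3: subtract (x)·g(x) = x^3 + 2·x^2, leaving 2 - 2·x
The remainder r(x) = 2 - 2·x ≠ 0 (and deg r < deg g), so g ∤ f, i.e. f ∉ (g).

Final answer: NO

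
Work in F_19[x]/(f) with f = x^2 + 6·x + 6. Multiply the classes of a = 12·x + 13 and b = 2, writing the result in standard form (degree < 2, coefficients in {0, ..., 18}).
a · b ≡ 5·x + 7 (mod f(x))

Multiply as integer polynomials: a · b = 24·x + 26. Reducing coefficients mod 19: a · b ≡ 5·x + 7. This already has degree < 2, so no reduction by f is needed. Hence a · b ≡ 5·x + 7 in F_19[x]/(f).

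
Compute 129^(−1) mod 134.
129^(−1) ≡ 107 (mod 134)

Apply the extended Euclidean algorithm to (134, 129), tracking rows (r, s, t) with s·134 + t·129 = r. Each division r_prev = q·r_cur + r_new produces the new row as (previous row) − q·(current row):
  row A: (134, 1, 0)   [1·134 + 0·129 = 134]
  row B: (129, 0, 1)   [0·134 + 1·129 = 129]
  134 = 1·129 + 5   → row C = row A − 1·row B = (5, 1, −1)   [check: 1·134 − 1·129 = 5]
  129 = 25·5 + 4   → row D = row B − 25·row C = (4, −25, 26)   [check: −25·134 + 26·129 = 4]
  5 = 1·4 + 1   → row E = row C − 1·row D = (1, 26, −27)   [check: 26·134 − 27·129 = 1]
  4 = 4·1 + 0   → remainder 0, stop. gcd = 1 (last nonzero row E).
The gcd is 1, so 129 is invertible mod 134. The last nonzero row gives 26·134 − 27·129 = 1, so t = −27. So 129^(−1) ≡ −27 ≡ 107 (mod 134). Verify: 129 · 107 = 13803 ≡ 1 (mod 134). ✓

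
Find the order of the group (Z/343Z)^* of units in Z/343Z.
(Z/343Z)^* consists of the classes a with gcd(a, 343) = 1, so its order is φ(343). φ is multiplicative, with φ(p^e) = p^e − p^(e−1). Factorise 343 = 7^3. Then
  φ(343) = (7^3 − 7^2) = 294 = 294.
Thus |(Z/343Z)^*| = 294.

Final answer: |(Z/343Z)^*| = 294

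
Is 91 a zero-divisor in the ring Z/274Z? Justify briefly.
gcd(91, 274) = 1, so 91 is a unit in Z/274Z (it has a multiplicative inverse). A unit cannot be a zero-divisor: if 91·b ≡ 0 then multiplying both sides by 91^(−1) gives b ≡ 0. So 91 is not a zero-divisor.

Final answer: NO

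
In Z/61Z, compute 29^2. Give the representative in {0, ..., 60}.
Use repeated squaring. Binary(2) = 10. Walk through the bits of the exponent 2 left-to-right: at each bit after the leading one, square the running value, then multiply by 29 if the bit is 1 (always reducing mod 61):
  bit 1 = 1 (leading): start with 29.
  bit 2 = 0: square 29^2 = 841 ≡ 48 (mod 61).
Final value: 29^2 ≡ 48 (mod 61).

Final answer: 48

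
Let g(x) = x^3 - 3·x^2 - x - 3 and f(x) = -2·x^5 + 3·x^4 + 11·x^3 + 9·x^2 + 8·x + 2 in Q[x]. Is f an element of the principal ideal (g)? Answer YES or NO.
NO

In Q[x] the ideal (g) consists of all multiples of g, so f ∈ (g) iff g | f, i.e. iff the remainder of f on division by g is 0. Divide f by g (g is monic, so eliminate the leading term of the running remainder at each step):
  leading term -2·x^5: subtract (-2·x^2)·g(x) = -2·x^5 + 6·x^4 + 2·x^3 + 6·x^2, leaving -3·x^4 + 9·x^3 + 3·x^2 + 8·x + 2
  leading term -3·x^4: subtract (-3·x)·g(x) = -3·x^4 + 9·x^3 + 3·x^2 + 9·x, leaving 2 - x
The remainder r(x) = 2 - x ≠ 0 (and deg r < deg g), so g ∤ f, i.e. f ∉ (g).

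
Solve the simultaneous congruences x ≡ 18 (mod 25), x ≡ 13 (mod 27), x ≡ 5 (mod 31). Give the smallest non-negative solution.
The moduli 25, 27, 31 are pairwise coprime, so by the CRT there is a unique solution mod 25·27·31 = 20925.
Solve by successive substitution. Start with x ≡ 18 (mod 25).
  Combine with x ≡ 13 (mod 27): write x = 18 + 25·t and require 18 + 25·t ≡ 13 (mod 27), i.e. 25·t ≡ 13 − 18 ≡ 22 (mod 27). Since 25^(−1) ≡ 13 (mod 27), t ≡ 13·22 ≡ 16 (mod 27). So x ≡ 18 + 25·16 = 418 (mod 675).
  Combine with x ≡ 5 (mod 31): write x = 418 + 675·t and require 418 + 675·t ≡ 5 (mod 31), i.e. 675·t ≡ 5 − 418 ≡ 21 (mod 31). Since 675^(−1) ≡ 22 (mod 31) (675 ≡ 24 (mod 31)), t ≡ 22·21 ≡ 28 (mod 31). So x ≡ 418 + 675·28 = 19318 (mod 20925).
Unique solution in [0, 20925): x = 19318.

Final answer: x ≡ 19318 (mod 20925); the representative in [0, 20925) is 19318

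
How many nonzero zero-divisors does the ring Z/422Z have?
Z/422Z has 211 nonzero zero-divisors

In Z/422Z each nonzero element is either a unit (gcd with 422 is 1) or a zero-divisor (gcd > 1). The number of units is φ(422): factorise 422 = 2 · 211, so φ(422) = (2 − 1) · (211 − 1) = 1 · 210 = 210. The nonzero elements number 422 − 1 = 421. Hence the nonzero zero-divisors number 421 − 210 = 211.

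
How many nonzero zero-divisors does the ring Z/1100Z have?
In Z/1100Z each nonzero element is either a unit (gcd with 1100 is 1) or a zero-divisor (gcd > 1). The number of units is φ(1100): factorise 1100 = 2^2 · 5^2 · 11, so φ(1100) = (2^2 − 2^1) · (5^2 − 5^1) · (11 − 1) = 2 · 20 · 10 = 400. The nonzero elements number 1100 − 1 = 1099. Hence the nonzero zero-divisors number 1099 − 400 = 699.

Final answer: Z/1100Z has 699 nonzero zero-divisors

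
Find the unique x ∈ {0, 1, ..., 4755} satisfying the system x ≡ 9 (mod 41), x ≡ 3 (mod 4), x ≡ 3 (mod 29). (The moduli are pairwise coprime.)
x ≡ 583 (mod 4756); the representative in [0, 4756) is 583

The moduli 41, 4, 29 are pairwise coprime, so by the CRT there is a unique solution mod 41·4·29 = 4756.
Solve by successive substitution. Start with x ≡ 9 (mod 41).
  Combine with x ≡ 3 (mod 4): write x = 9 + 41·t and require 9 + 41·t ≡ 3 (mod 4), i.e. 41·t ≡ 3 − 9 ≡ 2 (mod 4). Since 41^(−1) ≡ 1 (mod 4) (41 ≡ 1 (mod 4)), t ≡ 1·2 ≡ 2 (mod 4). So x ≡ 9 + 41·2 = 91 (mod 164).
  Combine with x ≡ 3 (mod 29): write x = 91 + 164·t and require 91 + 164·t ≡ 3 (mod 29), i.e. 164·t ≡ 3 − 91 ≡ 28 (mod 29). Since 164^(−1) ≡ 26 (mod 29) (164 ≡ 19 (mod 29)), t ≡ 26·28 ≡ 3 (mod 29). So x ≡ 91 + 164·3 = 583 (mod 4756).
Unique solution in [0, 4756): x = 583.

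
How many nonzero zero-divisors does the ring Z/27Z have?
In Z/27Z each nonzero element is either a unit (gcd with 27 is 1) or a zero-divisor (gcd > 1). The number of units is φ(27): factorise 27 = 3^3, so φ(27) = (3^3 − 3^2) = 18 = 18. The nonzero elements number 27 − 1 = 26. Hence the nonzero zero-divisors number 26 − 18 = 8.

Final answer: Z/27Z has 8 nonzero zero-divisors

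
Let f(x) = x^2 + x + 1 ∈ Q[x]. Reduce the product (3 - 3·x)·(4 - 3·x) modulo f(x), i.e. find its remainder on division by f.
a · b ≡ 3 - 30·x (mod f(x))

First multiply in Q[x] without reducing: a · b = 9·x^2 - 21·x + 12. Now divide by f(x) = x^2 + x + 1, eliminating the leading term at each step:
  leading term 9·x^2: subtract (9)·f(x) = 9·x^2 + 9·x + 9, leaving 3 - 30·x
The degree is now < 2, so this is the remainder. Hence a · b ≡ 3 - 30·x in Q[x]/(f).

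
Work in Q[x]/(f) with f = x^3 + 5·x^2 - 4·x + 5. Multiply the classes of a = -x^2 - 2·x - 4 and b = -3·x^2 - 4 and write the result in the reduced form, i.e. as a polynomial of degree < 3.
First multiply in Q[x] without reducing: a · b = 3·x^4 + 6·x^3 + 16·x^2 + 8·x + 16. Now divide by f(x) = x^3 + 5·x^2 - 4·x + 5, eliminating the leading term at each step:
  leading term 3·x^4: subtract (3·x)·f(x) = 3·x^4 + 15·x^3 - 12·x^2 + 15·x, leaving -9·x^3 + 28·x^2 - 7·x + 16
  leading term -9·x^3: subtract (-9)·f(x) = -9·x^3 - 45·x^2 + 36·x - 45, leaving 73·x^2 - 43·x + 61
The degree is now < 3, so this is the remainder. Hence a · b ≡ 73·x^2 - 43·x + 61 in Q[x]/(f).

Final answer: a · b ≡ 73·x^2 - 43·x + 61 (mod f(x))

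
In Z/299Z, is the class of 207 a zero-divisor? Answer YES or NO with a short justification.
gcd(207, 299) = 23 > 1, so 207 is not a unit in Z/299Z. In Z/nZ every nonzero non-unit is a zero-divisor: explicitly, take b = 299/gcd = 13 ≠ 0 (mod 299); then 207·13 = 2691 = 9·299, i.e. 207·13 ≡ 0 (mod 299). So 207 is a zero-divisor.

Final answer: YES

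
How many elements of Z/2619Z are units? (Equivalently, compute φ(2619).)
An element a ∈ Z/2619Z is a unit iff gcd(a, 2619) = 1, so the number of units is φ(2619). φ is multiplicative, with φ(p^e) = p^e − p^(e−1). Factorise 2619 = 3^3 · 97. Then
  φ(2619) = (3^3 − 3^2) · (97 − 1) = 18 · 96 = 1728.

Final answer: Z/2619Z has φ(2619) = 1728 units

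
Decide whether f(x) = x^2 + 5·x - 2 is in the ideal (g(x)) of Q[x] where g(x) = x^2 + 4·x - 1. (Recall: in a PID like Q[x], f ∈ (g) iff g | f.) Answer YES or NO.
In Q[x] the ideal (g) consists of all multiples of g, so f ∈ (g) iff g | f, i.e. iff the remainder of f on division by g is 0. Divide f by g (g is monic, so eliminate the leading term of the running remainder at each step):
  leading term x^2: subtract (1)·g(x) = x^2 + 4·x - 1, leaving x - 1
The remainder r(x) = x - 1 ≠ 0 (and deg r < deg g), so g ∤ f, i.e. f ∉ (g).

Final answer: NO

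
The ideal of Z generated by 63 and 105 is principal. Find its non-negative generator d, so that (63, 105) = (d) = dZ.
(63, 105) = (21); d = 21

In the PID Z, (a, b) is generated by gcd(a, b). Compute gcd(105, 63) with the extended Euclidean algorithm, tracking rows (r, s, t) with s·105 + t·63 = r:
  row A: (105, 1, 0)   [1·105 + 0·63 = 105]
  row B: (63, 0, 1)   [0·105 + 1·63 = 63]
  105 = 1·63 + 42   → row C = row A − 1·row B = (42, 1, −1)   [check: 1·105 − 1·63 = 42]
  63 = 1·42 + 21   → row D = row B − 1·row C = (21, −1, 2)   [check: −1·105 + 2·63 = 21]
  42 = 2·21 + 0   → remainder 0, stop. gcd = 21 (last nonzero row D).
So gcd(63, 105) = 21, with Bézout identity −1·105 + 2·63 = 21. Containment (⊇): the Bézout identity exhibits 21 as an element of (63, 105), giving (21) ⊆ (63, 105). Containment (⊆): since 21 | 63 and 21 | 105 (63 = 21·3, 105 = 21·5), every Z-linear combination of 63 and 105 is divisible by 21, so (63, 105) ⊆ (21). Therefore (63, 105) = (21), d = 21.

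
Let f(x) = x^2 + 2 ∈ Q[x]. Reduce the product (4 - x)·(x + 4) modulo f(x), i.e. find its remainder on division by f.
First multiply in Q[x] without reducing: a · b = 16 - x^2. Now divide by f(x) = x^2 + 2, eliminating the leading term at each step:
  leading term -x^2: subtract (-1)·f(x) = -x^2 - 2, leaving 18
The degree is now < 2, so this is the remainder. Hence a · b ≡ 18 in Q[x]/(f).

Final answer: a · b ≡ 18 (mod f(x))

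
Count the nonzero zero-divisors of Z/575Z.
Z/575Z has 134 nonzero zero-divisors

In Z/575Z each nonzero element is either a unit (gcd with 575 is 1) or a zero-divisor (gcd > 1). The number of units is φ(575): factorise 575 = 5^2 · 23, so φ(575) = (5^2 − 5^1) · (23 − 1) = 20 · 22 = 440. The nonzero elements number 575 − 1 = 574. Hence the nonzero zero-divisors number 574 − 440 = 134.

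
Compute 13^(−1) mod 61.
Apply the extended Euclidean algorithm to (61, 13), tracking rows (r, s, t) with s·61 + t·13 = r. Each division r_prev = q·r_cur + r_new produces the new row as (previous row) − q·(current row):
  row A: (61, 1, 0)   [1·61 + 0·13 = 61]
  row B: (13, 0, 1)   [0·61 + 1·13 = 13]
  61 = 4·13 + 9   → row C = row A − 4·row B = (9, 1, −4)   [check: 1·61 − 4·13 = 9]
  13 = 1·9 + 4   → row D = row B − 1·row C = (4, −1, 5)   [check: −1·61 + 5·13 = 4]
  9 = 2·4 + 1   → row E = row C − 2·row D = (1, 3, −14)   [check: 3·61 − 14·13 = 1]
  4 = 4·1 + 0   → remainder 0, stop. gcd = 1 (last nonzero row E).
The gcd is 1, so 13 is invertible mod 61. The last nonzero row gives 3·61 − 14·13 = 1, so t = −14. So 13^(−1) ≡ −14 ≡ 47 (mod 61). Verify: 13 · 47 = 611 ≡ 1 (mod 61). ✓

Final answer: 13^(−1) ≡ 47 (mod 61)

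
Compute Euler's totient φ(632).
φ is multiplicative, with φ(p^e) = p^e − p^(e−1). Factorise 632 = 2^3 · 79. Then
  φ(632) = (2^3 − 2^2) · (79 − 1) = 4 · 78 = 312.

Final answer: φ(632) = 312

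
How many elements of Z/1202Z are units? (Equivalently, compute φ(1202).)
Z/1202Z has φ(1202) = 600 units

An element a ∈ Z/1202Z is a unit iff gcd(a, 1202) = 1, so the number of units is φ(1202). φ is multiplicative, with φ(p^e) = p^e − p^(e−1). Factorise 1202 = 2 · 601. Then
  φ(1202) = (2 − 1) · (601 − 1) = 1 · 600 = 600.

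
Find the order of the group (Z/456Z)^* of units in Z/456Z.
(Z/456Z)^* consists of the classes a with gcd(a, 456) = 1, so its order is φ(456). φ is multiplicative, with φ(p^e) = p^e − p^(e−1). Factorise 456 = 2^3 · 3 · 19. Then
  φ(456) = (2^3 − 2^2) · (3 − 1) · (19 − 1) = 4 · 2 · 18 = 144.
Thus |(Z/456Z)^*| = 144.

Final answer: |(Z/456Z)^*| = 144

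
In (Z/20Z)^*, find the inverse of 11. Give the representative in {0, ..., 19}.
Apply the extended Euclidean algorithm to (20, 11), tracking rows (r, s, t) with s·20 + t·11 = r. Each division r_prev = q·r_cur + r_new produces the new row as (previous row) − q·(current row):
  row A: (20, 1, 0)   [1·20 + 0·11 = 20]
  row B: (11, 0, 1)   [0·20 + 1·11 = 11]
  20 = 1·11 + 9   → row C = row A − 1·row B = (9, 1, −1)   [check: 1·20 − 1·11 = 9]
  11 = 1·9 + 2   → row D = row B − 1·row C = (2, −1, 2)   [check: −1·20 + 2·11 = 2]
  9 = 4·2 + 1   → row E = row C − 4·row D = (1, 5, −9)   [check: 5·20 − 9·11 = 1]
  2 = 2·1 + 0   → remainder 0, stop. gcd = 1 (last nonzero row E).
The gcd is 1, so 11 is invertible mod 20. The last nonzero row gives 5·20 − 9·11 = 1, so t = −9. So 11^(−1) ≡ −9 ≡ 11 (mod 20). Verify: 11 · 11 = 121 ≡ 1 (mod 20). ✓

Final answer: 11^(−1) ≡ 11 (mod 20)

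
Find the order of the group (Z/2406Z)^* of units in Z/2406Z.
|(Z/2406Z)^*| = 800

(Z/2406Z)^* consists of the classes a with gcd(a, 2406) = 1, so its order is φ(2406). φ is multiplicative, with φ(p^e) = p^e − p^(e−1). Factorise 2406 = 2 · 3 · 401. Then
  φ(2406) = (2 − 1) · (3 − 1) · (401 − 1) = 1 · 2 · 400 = 800.
Thus |(Z/2406Z)^*| = 800.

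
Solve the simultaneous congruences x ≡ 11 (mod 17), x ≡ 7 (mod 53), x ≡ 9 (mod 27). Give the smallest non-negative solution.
x ≡ 19935 (mod 24327); the representative in [0, 24327) is 19935

The moduli 17, 53, 27 are pairwise coprime, so by the CRT there is a unique solution mod 17·53·27 = 24327.
Solve by successive substitution. Start with x ≡ 11 (mod 17).
  Combine with x ≡ 7 (mod 53): write x = 11 + 17·t and require 11 + 17·t ≡ 7 (mod 53), i.e. 17·t ≡ 7 − 11 ≡ 49 (mod 53). Since 17^(−1) ≡ 25 (mod 53), t ≡ 25·49 ≡ 6 (mod 53). So x ≡ 11 + 17·6 = 113 (mod 901).
  Combine with x ≡ 9 (mod 27): write x = 113 + 901·t and require 113 + 901·t ≡ 9 (mod 27), i.e. 901·t ≡ 9 − 113 ≡ 4 (mod 27). Since 901^(−1) ≡ 19 (mod 27) (901 ≡ 10 (mod 27)), t ≡ 19·4 ≡ 22 (mod 27). So x ≡ 113 + 901·22 = 19935 (mod 24327).
Unique solution in [0, 24327): x = 19935.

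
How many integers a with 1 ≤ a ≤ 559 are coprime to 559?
The number of a ∈ {1, ..., 559} with gcd(a, 559) = 1 is by definition Euler's totient φ(559). φ is multiplicative, with φ(p^e) = p^e − p^(e−1). Factorise 559 = 13 · 43. Then
  φ(559) = (13 − 1) · (43 − 1) = 12 · 42 = 504.
So there are 504 such integers.

Final answer: 504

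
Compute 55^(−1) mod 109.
55^(−1) ≡ 2 (mod 109)

Apply the extended Euclidean algorithm to (109, 55), tracking rows (r, s, t) with s·109 + t·55 = r. Each division r_prev = q·r_cur + r_new produces the new row as (previous row) − q·(current row):
  row A: (109, 1, 0)   [1·109 + 0·55 = 109]
  row B: (55, 0, 1)   [0·109 + 1·55 = 55]
  109 = 1·55 + 54   → row C = row A − 1·row B = (54, 1, −1)   [check: 1·109 − 1·55 = 54]
  55 = 1·54 + 1   → row D = row B − 1·row C = (1, −1, 2)   [check: −1·109 + 2·55 = 1]
  54 = 54·1 + 0   → remainder 0, stop. gcd = 1 (last nonzero row D).
The gcd is 1, so 55 is invertible mod 109. The last nonzero row gives −1·109 + 2·55 = 1, so t = 2. So 55^(−1) ≡ 2 (mod 109). Verify: 55 · 2 = 110 ≡ 1 (mod 109). ✓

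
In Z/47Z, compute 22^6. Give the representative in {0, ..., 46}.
Use repeated squaring. Binary(6) = 110. Walk through the bits of the exponent 6 left-to-right: at each bit after the leading one, square the running value, then multiply by 22 if the bit is 1 (always reducing mod 47):
  bit 1 = 1 (leading): start with 22.
  bit 2 = 1: square 22^2 = 484 ≡ 14; bit is 1, so multiply 14·22 = 308 ≡ 26 (mod 47).
  bit 3 = 0: square 26^2 = 676 ≡ 18 (mod 47).
Final value: 22^6 ≡ 18 (mod 47).

Final answer: 18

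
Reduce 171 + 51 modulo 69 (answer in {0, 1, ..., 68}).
Reduce the summands first: 171 ≡ 33 (mod 69), so 171 + 51 ≡ 33 + 51 (mod 69). 33 + 51 = 84; 84 = 1·69 + 15, so (171 + 51) mod 69 = 15.

Final answer: 15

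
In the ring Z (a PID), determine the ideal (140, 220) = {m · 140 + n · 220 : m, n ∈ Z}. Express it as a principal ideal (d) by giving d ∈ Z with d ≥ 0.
(140, 220) = (20); d = 20

In the PID Z, (a, b) is generated by gcd(a, b). Compute gcd(220, 140) with the extended Euclidean algorithm, tracking rows (r, s, t) with s·220 + t·140 = r:
  row A: (220, 1, 0)   [1·220 + 0·140 = 220]
  row B: (140, 0, 1)   [0·220 + 1·140 = 140]
  220 = 1·140 + 80   → row C = row A − 1·row B = (80, 1, −1)   [check: 1·220 − 1·140 = 80]
  140 = 1·80 + 60   → row D = row B − 1·row C = (60, −1, 2)   [check: −1·220 + 2·140 = 60]
  80 = 1·60 + 20   → row E = row C − 1·row D = (20, 2, −3)   [check: 2·220 − 3·140 = 20]
  60 = 3·20 + 0   → remainder 0, stop. gcd = 20 (last nonzero row E).
So gcd(140, 220) = 20, with Bézout identity 2·220 − 3·140 = 20. Containment (⊇): the Bézout identity exhibits 20 as an element of (140, 220), giving (20) ⊆ (140, 220). Containment (⊆): since 20 | 140 and 20 | 220 (140 = 20·7, 220 = 20·11), every Z-linear combination of 140 and 220 is divisible by 20, so (140, 220) ⊆ (20). Therefore (140, 220) = (20), d = 20.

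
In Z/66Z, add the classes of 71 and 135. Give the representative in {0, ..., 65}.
8

Reduce the summands first: 71 ≡ 5, 135 ≡ 3 (mod 66), so 71 + 135 ≡ 5 + 3 (mod 66). 5 + 3 = 8; 8 = 0·66 + 8, so (71 + 135) mod 66 = 8.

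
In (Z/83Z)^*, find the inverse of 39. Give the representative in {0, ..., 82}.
39^(−1) ≡ 66 (mod 83)

Apply the extended Euclidean algorithm to (83, 39), tracking rows (r, s, t) with s·83 + t·39 = r. Each division r_prev = q·r_cur + r_new produces the new row as (previous row) − q·(current row):
  row A: (83, 1, 0)   [1·83 + 0·39 = 83]
  row B: (39, 0, 1)   [0·83 + 1·39 = 39]
  83 = 2·39 + 5   → row C = row A − 2·row B = (5, 1, −2)   [check: 1·83 − 2·39 = 5]
  39 = 7·5 + 4   → row D = row B − 7·row C = (4, −7, 15)   [check: −7·83 + 15·39 = 4]
  5 = 1·4 + 1   → row E = row C − 1·row D = (1, 8, −17)   [check: 8·83 − 17·39 = 1]
  4 = 4·1 + 0   → remainder 0, stop. gcd = 1 (last nonzero row E).
The gcd is 1, so 39 is invertible mod 83. The last nonzero row gives 8·83 − 17·39 = 1, so t = −17. So 39^(−1) ≡ −17 ≡ 66 (mod 83). Verify: 39 · 66 = 2574 ≡ 1 (mod 83). ✓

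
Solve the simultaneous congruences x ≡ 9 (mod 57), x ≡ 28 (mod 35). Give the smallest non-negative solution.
x ≡ 693 (mod 1995); the representative in [0, 1995) is 693

The moduli 57, 35 are pairwise coprime, so by the CRT there is a unique solution mod 57·35 = 1995.
Solve by successive substitution. Start with x ≡ 9 (mod 57).
  Combine with x ≡ 28 (mod 35): write x = 9 + 57·t and require 9 + 57·t ≡ 28 (mod 35), i.e. 57·t ≡ 28 − 9 ≡ 19 (mod 35). Since 57^(−1) ≡ 8 (mod 35) (57 ≡ 22 (mod 35)), t ≡ 8·19 ≡ 12 (mod 35). So x ≡ 9 + 57·12 = 693 (mod 1995).
Unique solution in [0, 1995): x = 693.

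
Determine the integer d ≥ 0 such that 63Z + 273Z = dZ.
(63, 273) = (21); d = 21

In the PID Z, (a, b) is generated by gcd(a, b). Compute gcd(273, 63) with the extended Euclidean algorithm, tracking rows (r, s, t) with s·273 + t·63 = r:
  row A: (273, 1, 0)   [1·273 + 0·63 = 273]
  row B: (63, 0, 1)   [0·273 + 1·63 = 63]
  273 = 4·63 + 21   → row C = row A − 4·row B = (21, 1, −4)   [check: 1·273 − 4·63 = 21]
  63 = 3·21 + 0   → remainder 0, stop. gcd = 21 (last nonzero row C).
So gcd(63, 273) = 21, with Bézout identity 1·273 − 4·63 = 21. Containment (⊇): the Bézout identity exhibits 21 as an element of (63, 273), giving (21) ⊆ (63, 273). Containment (⊆): since 21 | 63 and 21 | 273 (63 = 21·3, 273 = 21·13), every Z-linear combination of 63 and 273 is divisible by 21, so (63, 273) ⊆ (21). Therefore (63, 273) = (21), d = 21.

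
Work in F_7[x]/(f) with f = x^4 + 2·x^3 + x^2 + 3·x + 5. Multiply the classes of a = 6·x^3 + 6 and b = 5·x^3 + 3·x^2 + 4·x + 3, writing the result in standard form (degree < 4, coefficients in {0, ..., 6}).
Multiply as integer polynomials: a · b = 30·x^6 + 18·x^5 + 24·x^4 + 48·x^3 + 18·x^2 + 24·x + 18. Reducing coefficients mod 7: a · b ≡ 2·x^6 + 4·x^5 + 3·x^4 + 6·x^3 + 4·x^2 + 3·x + 4. Now divide by f(x) = x^4 + 2·x^3 + x^2 + 3·x + 5 in F_7[x], eliminating the leading term at each step:
  leading term 2·x^6: subtract (2·x^2)·f(x) = 2·x^6 + 4·x^5 + 2·x^4 + 6·x^3 + 3·x^2, leaving x^4 + x^2 + 3·x + 4 (coefficients mod 7)
  leading term x^4: subtract (1)·f(x) = x^4 + 2·x^3 + x^2 + 3·x + 5, leaving 5·x^3 + 6 (coefficients mod 7)
The degree is now < 4, so this is the remainder. Hence a · b ≡ 5·x^3 + 6 in F_7[x]/(f).

Final answer: a · b ≡ 5·x^3 + 6 (mod f(x))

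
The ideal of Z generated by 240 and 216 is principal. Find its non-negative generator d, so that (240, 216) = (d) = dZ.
In the PID Z, (a, b) is generated by gcd(a, b). Compute gcd(240, 216) with the extended Euclidean algorithm, tracking rows (r, s, t) with s·240 + t·216 = r:
  row A: (240, 1, 0)   [1·240 + 0·216 = 240]
  row B: (216, 0, 1)   [0·240 + 1·216 = 216]
  240 = 1·216 + 24   → row C = row A − 1·row B = (24, 1, −1)   [check: 1·240 − 1·216 = 24]
  216 = 9·24 + 0   → remainder 0, stop. gcd = 24 (last nonzero row C).
So gcd(240, 216) = 24, with Bézout identity 1·240 − 1·216 = 24. Containment (⊇): the Bézout identity exhibits 24 as an element of (240, 216), giving (24) ⊆ (240, 216). Containment (⊆): since 24 | 240 and 24 | 216 (240 = 24·10, 216 = 24·9), every Z-linear combination of 240 and 216 is divisible by 24, so (240, 216) ⊆ (24). Therefore (240, 216) = (24), d = 24.

Final answer: (240, 216) = (24); d = 24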